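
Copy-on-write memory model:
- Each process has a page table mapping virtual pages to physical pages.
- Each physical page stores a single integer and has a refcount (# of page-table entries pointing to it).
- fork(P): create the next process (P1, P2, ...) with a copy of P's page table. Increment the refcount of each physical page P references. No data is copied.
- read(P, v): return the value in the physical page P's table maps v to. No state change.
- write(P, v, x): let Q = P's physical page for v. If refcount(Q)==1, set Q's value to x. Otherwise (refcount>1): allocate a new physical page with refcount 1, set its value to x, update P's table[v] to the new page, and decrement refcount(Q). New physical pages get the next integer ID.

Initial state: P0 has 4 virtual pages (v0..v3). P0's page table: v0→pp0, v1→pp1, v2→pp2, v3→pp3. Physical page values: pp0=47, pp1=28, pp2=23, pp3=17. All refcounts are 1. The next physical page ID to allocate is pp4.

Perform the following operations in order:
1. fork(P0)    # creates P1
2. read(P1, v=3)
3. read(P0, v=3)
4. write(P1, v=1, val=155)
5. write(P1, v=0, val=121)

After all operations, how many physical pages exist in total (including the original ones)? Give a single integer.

Answer: 6

Derivation:
Op 1: fork(P0) -> P1. 4 ppages; refcounts: pp0:2 pp1:2 pp2:2 pp3:2
Op 2: read(P1, v3) -> 17. No state change.
Op 3: read(P0, v3) -> 17. No state change.
Op 4: write(P1, v1, 155). refcount(pp1)=2>1 -> COPY to pp4. 5 ppages; refcounts: pp0:2 pp1:1 pp2:2 pp3:2 pp4:1
Op 5: write(P1, v0, 121). refcount(pp0)=2>1 -> COPY to pp5. 6 ppages; refcounts: pp0:1 pp1:1 pp2:2 pp3:2 pp4:1 pp5:1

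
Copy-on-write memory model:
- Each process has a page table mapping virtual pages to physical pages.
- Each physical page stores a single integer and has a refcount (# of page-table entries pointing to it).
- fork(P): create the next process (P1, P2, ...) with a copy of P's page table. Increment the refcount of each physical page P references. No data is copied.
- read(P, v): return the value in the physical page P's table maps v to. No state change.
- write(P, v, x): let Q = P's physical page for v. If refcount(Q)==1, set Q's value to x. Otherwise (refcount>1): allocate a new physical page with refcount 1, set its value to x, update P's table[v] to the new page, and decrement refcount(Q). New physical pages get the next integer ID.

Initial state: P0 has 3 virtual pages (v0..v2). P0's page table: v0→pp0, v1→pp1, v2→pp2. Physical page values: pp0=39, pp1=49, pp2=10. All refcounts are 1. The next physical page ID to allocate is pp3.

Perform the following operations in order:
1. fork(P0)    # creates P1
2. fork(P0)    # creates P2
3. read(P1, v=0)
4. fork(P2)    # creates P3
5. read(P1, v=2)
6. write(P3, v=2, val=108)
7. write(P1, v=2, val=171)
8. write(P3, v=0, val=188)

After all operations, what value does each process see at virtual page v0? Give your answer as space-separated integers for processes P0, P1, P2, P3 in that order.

Op 1: fork(P0) -> P1. 3 ppages; refcounts: pp0:2 pp1:2 pp2:2
Op 2: fork(P0) -> P2. 3 ppages; refcounts: pp0:3 pp1:3 pp2:3
Op 3: read(P1, v0) -> 39. No state change.
Op 4: fork(P2) -> P3. 3 ppages; refcounts: pp0:4 pp1:4 pp2:4
Op 5: read(P1, v2) -> 10. No state change.
Op 6: write(P3, v2, 108). refcount(pp2)=4>1 -> COPY to pp3. 4 ppages; refcounts: pp0:4 pp1:4 pp2:3 pp3:1
Op 7: write(P1, v2, 171). refcount(pp2)=3>1 -> COPY to pp4. 5 ppages; refcounts: pp0:4 pp1:4 pp2:2 pp3:1 pp4:1
Op 8: write(P3, v0, 188). refcount(pp0)=4>1 -> COPY to pp5. 6 ppages; refcounts: pp0:3 pp1:4 pp2:2 pp3:1 pp4:1 pp5:1
P0: v0 -> pp0 = 39
P1: v0 -> pp0 = 39
P2: v0 -> pp0 = 39
P3: v0 -> pp5 = 188

Answer: 39 39 39 188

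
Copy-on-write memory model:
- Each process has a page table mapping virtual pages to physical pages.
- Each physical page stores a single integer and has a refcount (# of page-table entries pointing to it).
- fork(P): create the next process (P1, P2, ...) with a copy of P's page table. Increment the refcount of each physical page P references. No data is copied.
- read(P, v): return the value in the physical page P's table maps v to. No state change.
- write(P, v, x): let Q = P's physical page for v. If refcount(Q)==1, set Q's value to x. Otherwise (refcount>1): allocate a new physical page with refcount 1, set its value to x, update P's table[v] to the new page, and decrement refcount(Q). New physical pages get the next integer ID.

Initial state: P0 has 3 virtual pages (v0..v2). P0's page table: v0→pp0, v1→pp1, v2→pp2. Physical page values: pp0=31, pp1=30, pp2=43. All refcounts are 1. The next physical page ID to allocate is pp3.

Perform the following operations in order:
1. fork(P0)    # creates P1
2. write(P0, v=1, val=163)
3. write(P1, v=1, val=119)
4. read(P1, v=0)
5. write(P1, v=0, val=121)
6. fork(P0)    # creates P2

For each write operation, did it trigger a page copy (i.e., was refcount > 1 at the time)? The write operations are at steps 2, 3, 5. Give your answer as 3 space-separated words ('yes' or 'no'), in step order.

Op 1: fork(P0) -> P1. 3 ppages; refcounts: pp0:2 pp1:2 pp2:2
Op 2: write(P0, v1, 163). refcount(pp1)=2>1 -> COPY to pp3. 4 ppages; refcounts: pp0:2 pp1:1 pp2:2 pp3:1
Op 3: write(P1, v1, 119). refcount(pp1)=1 -> write in place. 4 ppages; refcounts: pp0:2 pp1:1 pp2:2 pp3:1
Op 4: read(P1, v0) -> 31. No state change.
Op 5: write(P1, v0, 121). refcount(pp0)=2>1 -> COPY to pp4. 5 ppages; refcounts: pp0:1 pp1:1 pp2:2 pp3:1 pp4:1
Op 6: fork(P0) -> P2. 5 ppages; refcounts: pp0:2 pp1:1 pp2:3 pp3:2 pp4:1

yes no yes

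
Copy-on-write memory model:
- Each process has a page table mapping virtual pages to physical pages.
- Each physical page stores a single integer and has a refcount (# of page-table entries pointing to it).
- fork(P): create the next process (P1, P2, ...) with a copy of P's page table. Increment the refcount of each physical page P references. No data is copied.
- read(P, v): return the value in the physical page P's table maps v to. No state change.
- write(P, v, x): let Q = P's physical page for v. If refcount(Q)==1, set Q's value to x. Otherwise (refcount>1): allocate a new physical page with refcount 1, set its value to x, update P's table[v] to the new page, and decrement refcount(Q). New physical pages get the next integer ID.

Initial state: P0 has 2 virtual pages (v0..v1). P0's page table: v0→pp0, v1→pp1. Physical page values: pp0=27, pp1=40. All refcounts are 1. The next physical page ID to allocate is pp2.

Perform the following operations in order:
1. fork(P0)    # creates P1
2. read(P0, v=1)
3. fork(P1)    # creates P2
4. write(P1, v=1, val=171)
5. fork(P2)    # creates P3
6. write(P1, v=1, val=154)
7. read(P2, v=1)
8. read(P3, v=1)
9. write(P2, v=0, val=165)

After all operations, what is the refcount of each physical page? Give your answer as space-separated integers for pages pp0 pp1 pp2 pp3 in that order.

Op 1: fork(P0) -> P1. 2 ppages; refcounts: pp0:2 pp1:2
Op 2: read(P0, v1) -> 40. No state change.
Op 3: fork(P1) -> P2. 2 ppages; refcounts: pp0:3 pp1:3
Op 4: write(P1, v1, 171). refcount(pp1)=3>1 -> COPY to pp2. 3 ppages; refcounts: pp0:3 pp1:2 pp2:1
Op 5: fork(P2) -> P3. 3 ppages; refcounts: pp0:4 pp1:3 pp2:1
Op 6: write(P1, v1, 154). refcount(pp2)=1 -> write in place. 3 ppages; refcounts: pp0:4 pp1:3 pp2:1
Op 7: read(P2, v1) -> 40. No state change.
Op 8: read(P3, v1) -> 40. No state change.
Op 9: write(P2, v0, 165). refcount(pp0)=4>1 -> COPY to pp3. 4 ppages; refcounts: pp0:3 pp1:3 pp2:1 pp3:1

Answer: 3 3 1 1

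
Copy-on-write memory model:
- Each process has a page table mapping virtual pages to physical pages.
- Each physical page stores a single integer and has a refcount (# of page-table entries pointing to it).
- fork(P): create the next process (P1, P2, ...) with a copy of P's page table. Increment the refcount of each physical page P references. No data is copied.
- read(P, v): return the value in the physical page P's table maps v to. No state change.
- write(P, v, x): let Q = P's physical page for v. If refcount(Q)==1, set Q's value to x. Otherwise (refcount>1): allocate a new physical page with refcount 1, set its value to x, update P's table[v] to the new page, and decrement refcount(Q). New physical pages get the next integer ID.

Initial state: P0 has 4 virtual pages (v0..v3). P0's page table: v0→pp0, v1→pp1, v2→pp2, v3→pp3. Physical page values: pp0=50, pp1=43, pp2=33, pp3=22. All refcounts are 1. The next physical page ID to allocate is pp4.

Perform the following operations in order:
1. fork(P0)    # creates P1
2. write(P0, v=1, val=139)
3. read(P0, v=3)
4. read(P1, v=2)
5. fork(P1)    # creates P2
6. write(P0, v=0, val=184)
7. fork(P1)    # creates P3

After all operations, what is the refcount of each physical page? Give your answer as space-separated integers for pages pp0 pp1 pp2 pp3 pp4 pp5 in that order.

Answer: 3 3 4 4 1 1

Derivation:
Op 1: fork(P0) -> P1. 4 ppages; refcounts: pp0:2 pp1:2 pp2:2 pp3:2
Op 2: write(P0, v1, 139). refcount(pp1)=2>1 -> COPY to pp4. 5 ppages; refcounts: pp0:2 pp1:1 pp2:2 pp3:2 pp4:1
Op 3: read(P0, v3) -> 22. No state change.
Op 4: read(P1, v2) -> 33. No state change.
Op 5: fork(P1) -> P2. 5 ppages; refcounts: pp0:3 pp1:2 pp2:3 pp3:3 pp4:1
Op 6: write(P0, v0, 184). refcount(pp0)=3>1 -> COPY to pp5. 6 ppages; refcounts: pp0:2 pp1:2 pp2:3 pp3:3 pp4:1 pp5:1
Op 7: fork(P1) -> P3. 6 ppages; refcounts: pp0:3 pp1:3 pp2:4 pp3:4 pp4:1 pp5:1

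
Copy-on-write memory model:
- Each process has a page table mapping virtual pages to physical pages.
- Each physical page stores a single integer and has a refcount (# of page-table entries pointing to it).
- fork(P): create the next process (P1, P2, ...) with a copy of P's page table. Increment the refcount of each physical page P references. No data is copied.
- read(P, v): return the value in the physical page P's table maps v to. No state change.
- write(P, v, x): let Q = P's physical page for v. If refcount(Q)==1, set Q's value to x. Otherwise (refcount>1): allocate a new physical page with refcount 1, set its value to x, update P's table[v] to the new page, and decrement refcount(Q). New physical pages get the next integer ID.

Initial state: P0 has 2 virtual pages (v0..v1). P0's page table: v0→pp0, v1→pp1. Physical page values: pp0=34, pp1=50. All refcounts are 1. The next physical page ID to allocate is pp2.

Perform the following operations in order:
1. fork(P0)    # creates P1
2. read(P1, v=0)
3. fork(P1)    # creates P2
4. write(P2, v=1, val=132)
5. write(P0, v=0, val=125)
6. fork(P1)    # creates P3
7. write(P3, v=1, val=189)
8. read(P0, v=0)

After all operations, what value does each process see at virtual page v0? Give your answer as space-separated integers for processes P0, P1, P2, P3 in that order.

Answer: 125 34 34 34

Derivation:
Op 1: fork(P0) -> P1. 2 ppages; refcounts: pp0:2 pp1:2
Op 2: read(P1, v0) -> 34. No state change.
Op 3: fork(P1) -> P2. 2 ppages; refcounts: pp0:3 pp1:3
Op 4: write(P2, v1, 132). refcount(pp1)=3>1 -> COPY to pp2. 3 ppages; refcounts: pp0:3 pp1:2 pp2:1
Op 5: write(P0, v0, 125). refcount(pp0)=3>1 -> COPY to pp3. 4 ppages; refcounts: pp0:2 pp1:2 pp2:1 pp3:1
Op 6: fork(P1) -> P3. 4 ppages; refcounts: pp0:3 pp1:3 pp2:1 pp3:1
Op 7: write(P3, v1, 189). refcount(pp1)=3>1 -> COPY to pp4. 5 ppages; refcounts: pp0:3 pp1:2 pp2:1 pp3:1 pp4:1
Op 8: read(P0, v0) -> 125. No state change.
P0: v0 -> pp3 = 125
P1: v0 -> pp0 = 34
P2: v0 -> pp0 = 34
P3: v0 -> pp0 = 34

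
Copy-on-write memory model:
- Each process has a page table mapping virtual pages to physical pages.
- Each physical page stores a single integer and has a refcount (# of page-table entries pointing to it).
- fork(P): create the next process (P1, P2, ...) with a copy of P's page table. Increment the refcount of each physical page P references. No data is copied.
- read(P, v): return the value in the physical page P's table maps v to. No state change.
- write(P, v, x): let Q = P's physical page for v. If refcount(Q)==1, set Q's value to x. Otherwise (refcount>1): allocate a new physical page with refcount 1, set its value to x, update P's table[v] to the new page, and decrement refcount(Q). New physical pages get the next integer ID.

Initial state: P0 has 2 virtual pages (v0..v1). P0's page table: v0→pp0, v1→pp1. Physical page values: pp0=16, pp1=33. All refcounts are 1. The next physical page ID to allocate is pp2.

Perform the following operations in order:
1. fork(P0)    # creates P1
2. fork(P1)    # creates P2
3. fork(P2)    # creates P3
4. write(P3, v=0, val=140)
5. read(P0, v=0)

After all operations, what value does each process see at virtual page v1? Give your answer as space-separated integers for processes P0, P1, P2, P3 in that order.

Op 1: fork(P0) -> P1. 2 ppages; refcounts: pp0:2 pp1:2
Op 2: fork(P1) -> P2. 2 ppages; refcounts: pp0:3 pp1:3
Op 3: fork(P2) -> P3. 2 ppages; refcounts: pp0:4 pp1:4
Op 4: write(P3, v0, 140). refcount(pp0)=4>1 -> COPY to pp2. 3 ppages; refcounts: pp0:3 pp1:4 pp2:1
Op 5: read(P0, v0) -> 16. No state change.
P0: v1 -> pp1 = 33
P1: v1 -> pp1 = 33
P2: v1 -> pp1 = 33
P3: v1 -> pp1 = 33

Answer: 33 33 33 33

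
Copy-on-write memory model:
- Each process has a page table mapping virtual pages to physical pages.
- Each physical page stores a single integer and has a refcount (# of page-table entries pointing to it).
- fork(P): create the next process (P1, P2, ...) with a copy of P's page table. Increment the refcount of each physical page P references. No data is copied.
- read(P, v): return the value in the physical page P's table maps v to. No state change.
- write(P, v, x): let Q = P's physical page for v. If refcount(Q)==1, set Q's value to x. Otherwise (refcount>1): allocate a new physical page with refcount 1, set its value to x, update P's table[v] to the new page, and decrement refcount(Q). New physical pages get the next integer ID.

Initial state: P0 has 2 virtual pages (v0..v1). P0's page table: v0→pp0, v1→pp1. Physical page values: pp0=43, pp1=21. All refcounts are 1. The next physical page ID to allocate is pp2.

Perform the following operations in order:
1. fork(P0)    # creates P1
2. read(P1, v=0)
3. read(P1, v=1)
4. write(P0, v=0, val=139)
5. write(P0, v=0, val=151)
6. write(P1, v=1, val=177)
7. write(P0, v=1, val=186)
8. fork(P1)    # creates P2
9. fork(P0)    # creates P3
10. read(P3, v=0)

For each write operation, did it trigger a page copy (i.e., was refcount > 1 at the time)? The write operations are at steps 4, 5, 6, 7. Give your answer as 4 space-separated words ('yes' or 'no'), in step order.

Op 1: fork(P0) -> P1. 2 ppages; refcounts: pp0:2 pp1:2
Op 2: read(P1, v0) -> 43. No state change.
Op 3: read(P1, v1) -> 21. No state change.
Op 4: write(P0, v0, 139). refcount(pp0)=2>1 -> COPY to pp2. 3 ppages; refcounts: pp0:1 pp1:2 pp2:1
Op 5: write(P0, v0, 151). refcount(pp2)=1 -> write in place. 3 ppages; refcounts: pp0:1 pp1:2 pp2:1
Op 6: write(P1, v1, 177). refcount(pp1)=2>1 -> COPY to pp3. 4 ppages; refcounts: pp0:1 pp1:1 pp2:1 pp3:1
Op 7: write(P0, v1, 186). refcount(pp1)=1 -> write in place. 4 ppages; refcounts: pp0:1 pp1:1 pp2:1 pp3:1
Op 8: fork(P1) -> P2. 4 ppages; refcounts: pp0:2 pp1:1 pp2:1 pp3:2
Op 9: fork(P0) -> P3. 4 ppages; refcounts: pp0:2 pp1:2 pp2:2 pp3:2
Op 10: read(P3, v0) -> 151. No state change.

yes no yes no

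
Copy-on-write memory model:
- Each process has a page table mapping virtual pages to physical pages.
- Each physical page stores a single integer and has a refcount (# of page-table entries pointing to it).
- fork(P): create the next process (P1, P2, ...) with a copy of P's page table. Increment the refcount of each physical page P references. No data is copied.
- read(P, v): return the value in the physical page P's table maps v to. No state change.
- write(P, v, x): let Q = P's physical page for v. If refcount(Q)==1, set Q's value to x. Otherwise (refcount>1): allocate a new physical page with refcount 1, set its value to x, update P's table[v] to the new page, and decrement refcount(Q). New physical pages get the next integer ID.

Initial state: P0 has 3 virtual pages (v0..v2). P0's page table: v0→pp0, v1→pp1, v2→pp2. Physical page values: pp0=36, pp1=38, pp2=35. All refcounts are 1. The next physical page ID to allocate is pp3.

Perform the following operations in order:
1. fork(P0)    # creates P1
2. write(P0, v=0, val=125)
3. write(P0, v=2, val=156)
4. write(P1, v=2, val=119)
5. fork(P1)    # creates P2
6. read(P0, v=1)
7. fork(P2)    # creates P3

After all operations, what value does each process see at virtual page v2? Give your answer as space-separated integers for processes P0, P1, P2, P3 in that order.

Op 1: fork(P0) -> P1. 3 ppages; refcounts: pp0:2 pp1:2 pp2:2
Op 2: write(P0, v0, 125). refcount(pp0)=2>1 -> COPY to pp3. 4 ppages; refcounts: pp0:1 pp1:2 pp2:2 pp3:1
Op 3: write(P0, v2, 156). refcount(pp2)=2>1 -> COPY to pp4. 5 ppages; refcounts: pp0:1 pp1:2 pp2:1 pp3:1 pp4:1
Op 4: write(P1, v2, 119). refcount(pp2)=1 -> write in place. 5 ppages; refcounts: pp0:1 pp1:2 pp2:1 pp3:1 pp4:1
Op 5: fork(P1) -> P2. 5 ppages; refcounts: pp0:2 pp1:3 pp2:2 pp3:1 pp4:1
Op 6: read(P0, v1) -> 38. No state change.
Op 7: fork(P2) -> P3. 5 ppages; refcounts: pp0:3 pp1:4 pp2:3 pp3:1 pp4:1
P0: v2 -> pp4 = 156
P1: v2 -> pp2 = 119
P2: v2 -> pp2 = 119
P3: v2 -> pp2 = 119

Answer: 156 119 119 119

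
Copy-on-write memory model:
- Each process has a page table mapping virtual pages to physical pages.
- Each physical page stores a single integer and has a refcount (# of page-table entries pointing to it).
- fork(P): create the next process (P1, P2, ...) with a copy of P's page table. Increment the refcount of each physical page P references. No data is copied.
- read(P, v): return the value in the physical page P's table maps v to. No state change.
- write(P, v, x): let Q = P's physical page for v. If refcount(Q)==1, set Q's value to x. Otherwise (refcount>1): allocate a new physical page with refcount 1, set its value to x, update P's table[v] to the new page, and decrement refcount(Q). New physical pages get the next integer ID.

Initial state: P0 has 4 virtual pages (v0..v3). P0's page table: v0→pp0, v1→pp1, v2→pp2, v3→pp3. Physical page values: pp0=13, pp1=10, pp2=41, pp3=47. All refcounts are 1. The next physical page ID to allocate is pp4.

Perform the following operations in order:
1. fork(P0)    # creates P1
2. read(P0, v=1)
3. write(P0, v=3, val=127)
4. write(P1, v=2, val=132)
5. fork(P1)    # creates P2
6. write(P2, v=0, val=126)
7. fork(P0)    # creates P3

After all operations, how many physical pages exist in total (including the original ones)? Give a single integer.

Op 1: fork(P0) -> P1. 4 ppages; refcounts: pp0:2 pp1:2 pp2:2 pp3:2
Op 2: read(P0, v1) -> 10. No state change.
Op 3: write(P0, v3, 127). refcount(pp3)=2>1 -> COPY to pp4. 5 ppages; refcounts: pp0:2 pp1:2 pp2:2 pp3:1 pp4:1
Op 4: write(P1, v2, 132). refcount(pp2)=2>1 -> COPY to pp5. 6 ppages; refcounts: pp0:2 pp1:2 pp2:1 pp3:1 pp4:1 pp5:1
Op 5: fork(P1) -> P2. 6 ppages; refcounts: pp0:3 pp1:3 pp2:1 pp3:2 pp4:1 pp5:2
Op 6: write(P2, v0, 126). refcount(pp0)=3>1 -> COPY to pp6. 7 ppages; refcounts: pp0:2 pp1:3 pp2:1 pp3:2 pp4:1 pp5:2 pp6:1
Op 7: fork(P0) -> P3. 7 ppages; refcounts: pp0:3 pp1:4 pp2:2 pp3:2 pp4:2 pp5:2 pp6:1

Answer: 7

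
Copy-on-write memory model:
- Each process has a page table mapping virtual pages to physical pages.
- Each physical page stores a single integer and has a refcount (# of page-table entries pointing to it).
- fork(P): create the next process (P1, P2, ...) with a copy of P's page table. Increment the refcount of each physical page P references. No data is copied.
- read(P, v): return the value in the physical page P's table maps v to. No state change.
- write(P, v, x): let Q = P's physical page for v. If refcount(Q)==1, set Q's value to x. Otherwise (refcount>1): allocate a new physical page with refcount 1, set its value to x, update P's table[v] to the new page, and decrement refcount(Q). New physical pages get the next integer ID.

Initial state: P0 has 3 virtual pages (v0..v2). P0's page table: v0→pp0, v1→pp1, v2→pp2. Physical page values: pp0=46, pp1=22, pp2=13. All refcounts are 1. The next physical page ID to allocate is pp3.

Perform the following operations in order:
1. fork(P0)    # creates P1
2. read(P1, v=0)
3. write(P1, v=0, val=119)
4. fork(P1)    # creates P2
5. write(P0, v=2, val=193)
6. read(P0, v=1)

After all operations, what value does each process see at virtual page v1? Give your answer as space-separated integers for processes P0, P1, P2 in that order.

Op 1: fork(P0) -> P1. 3 ppages; refcounts: pp0:2 pp1:2 pp2:2
Op 2: read(P1, v0) -> 46. No state change.
Op 3: write(P1, v0, 119). refcount(pp0)=2>1 -> COPY to pp3. 4 ppages; refcounts: pp0:1 pp1:2 pp2:2 pp3:1
Op 4: fork(P1) -> P2. 4 ppages; refcounts: pp0:1 pp1:3 pp2:3 pp3:2
Op 5: write(P0, v2, 193). refcount(pp2)=3>1 -> COPY to pp4. 5 ppages; refcounts: pp0:1 pp1:3 pp2:2 pp3:2 pp4:1
Op 6: read(P0, v1) -> 22. No state change.
P0: v1 -> pp1 = 22
P1: v1 -> pp1 = 22
P2: v1 -> pp1 = 22

Answer: 22 22 22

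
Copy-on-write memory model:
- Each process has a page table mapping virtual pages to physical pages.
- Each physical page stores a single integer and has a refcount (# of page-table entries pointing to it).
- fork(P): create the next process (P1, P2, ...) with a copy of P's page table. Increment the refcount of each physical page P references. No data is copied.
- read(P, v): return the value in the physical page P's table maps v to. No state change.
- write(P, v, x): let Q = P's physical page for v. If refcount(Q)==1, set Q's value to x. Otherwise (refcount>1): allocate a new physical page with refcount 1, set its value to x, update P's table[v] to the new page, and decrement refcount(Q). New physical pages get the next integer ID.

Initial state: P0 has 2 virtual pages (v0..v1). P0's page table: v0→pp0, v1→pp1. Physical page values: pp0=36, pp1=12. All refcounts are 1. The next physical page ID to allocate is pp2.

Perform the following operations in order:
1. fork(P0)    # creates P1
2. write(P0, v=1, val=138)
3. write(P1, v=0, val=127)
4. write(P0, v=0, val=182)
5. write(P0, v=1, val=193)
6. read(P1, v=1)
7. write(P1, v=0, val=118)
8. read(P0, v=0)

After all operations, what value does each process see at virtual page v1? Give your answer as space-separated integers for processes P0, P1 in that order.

Op 1: fork(P0) -> P1. 2 ppages; refcounts: pp0:2 pp1:2
Op 2: write(P0, v1, 138). refcount(pp1)=2>1 -> COPY to pp2. 3 ppages; refcounts: pp0:2 pp1:1 pp2:1
Op 3: write(P1, v0, 127). refcount(pp0)=2>1 -> COPY to pp3. 4 ppages; refcounts: pp0:1 pp1:1 pp2:1 pp3:1
Op 4: write(P0, v0, 182). refcount(pp0)=1 -> write in place. 4 ppages; refcounts: pp0:1 pp1:1 pp2:1 pp3:1
Op 5: write(P0, v1, 193). refcount(pp2)=1 -> write in place. 4 ppages; refcounts: pp0:1 pp1:1 pp2:1 pp3:1
Op 6: read(P1, v1) -> 12. No state change.
Op 7: write(P1, v0, 118). refcount(pp3)=1 -> write in place. 4 ppages; refcounts: pp0:1 pp1:1 pp2:1 pp3:1
Op 8: read(P0, v0) -> 182. No state change.
P0: v1 -> pp2 = 193
P1: v1 -> pp1 = 12

Answer: 193 12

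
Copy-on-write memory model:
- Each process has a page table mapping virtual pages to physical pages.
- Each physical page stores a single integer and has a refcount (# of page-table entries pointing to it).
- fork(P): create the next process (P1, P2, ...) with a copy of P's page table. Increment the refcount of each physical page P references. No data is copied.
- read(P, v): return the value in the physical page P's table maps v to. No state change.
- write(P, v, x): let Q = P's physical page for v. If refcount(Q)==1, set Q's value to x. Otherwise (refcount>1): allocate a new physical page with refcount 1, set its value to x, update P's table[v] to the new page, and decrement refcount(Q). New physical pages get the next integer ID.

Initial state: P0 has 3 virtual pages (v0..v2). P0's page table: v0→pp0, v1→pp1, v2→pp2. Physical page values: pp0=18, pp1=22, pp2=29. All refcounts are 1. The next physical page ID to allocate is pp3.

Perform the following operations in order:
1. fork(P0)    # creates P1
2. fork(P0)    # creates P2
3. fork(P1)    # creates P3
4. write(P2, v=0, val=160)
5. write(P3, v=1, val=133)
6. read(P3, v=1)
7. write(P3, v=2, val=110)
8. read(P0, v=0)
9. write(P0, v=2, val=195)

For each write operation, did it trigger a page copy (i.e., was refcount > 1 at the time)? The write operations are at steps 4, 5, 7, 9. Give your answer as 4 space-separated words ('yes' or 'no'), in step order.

Op 1: fork(P0) -> P1. 3 ppages; refcounts: pp0:2 pp1:2 pp2:2
Op 2: fork(P0) -> P2. 3 ppages; refcounts: pp0:3 pp1:3 pp2:3
Op 3: fork(P1) -> P3. 3 ppages; refcounts: pp0:4 pp1:4 pp2:4
Op 4: write(P2, v0, 160). refcount(pp0)=4>1 -> COPY to pp3. 4 ppages; refcounts: pp0:3 pp1:4 pp2:4 pp3:1
Op 5: write(P3, v1, 133). refcount(pp1)=4>1 -> COPY to pp4. 5 ppages; refcounts: pp0:3 pp1:3 pp2:4 pp3:1 pp4:1
Op 6: read(P3, v1) -> 133. No state change.
Op 7: write(P3, v2, 110). refcount(pp2)=4>1 -> COPY to pp5. 6 ppages; refcounts: pp0:3 pp1:3 pp2:3 pp3:1 pp4:1 pp5:1
Op 8: read(P0, v0) -> 18. No state change.
Op 9: write(P0, v2, 195). refcount(pp2)=3>1 -> COPY to pp6. 7 ppages; refcounts: pp0:3 pp1:3 pp2:2 pp3:1 pp4:1 pp5:1 pp6:1

yes yes yes yes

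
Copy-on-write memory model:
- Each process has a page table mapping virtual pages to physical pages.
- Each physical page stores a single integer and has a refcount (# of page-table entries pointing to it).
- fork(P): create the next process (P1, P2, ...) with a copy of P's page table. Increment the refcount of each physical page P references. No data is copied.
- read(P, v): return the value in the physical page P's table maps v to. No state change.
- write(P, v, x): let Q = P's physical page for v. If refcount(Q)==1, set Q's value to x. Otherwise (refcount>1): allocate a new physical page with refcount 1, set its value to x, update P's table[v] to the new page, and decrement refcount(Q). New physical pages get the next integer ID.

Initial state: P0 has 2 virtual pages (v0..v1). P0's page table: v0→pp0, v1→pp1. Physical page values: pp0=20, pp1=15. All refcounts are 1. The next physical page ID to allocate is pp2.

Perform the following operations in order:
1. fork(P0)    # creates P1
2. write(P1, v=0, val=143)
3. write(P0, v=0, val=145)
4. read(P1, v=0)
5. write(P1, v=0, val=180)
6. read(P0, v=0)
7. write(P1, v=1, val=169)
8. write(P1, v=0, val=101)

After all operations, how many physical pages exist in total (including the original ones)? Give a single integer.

Answer: 4

Derivation:
Op 1: fork(P0) -> P1. 2 ppages; refcounts: pp0:2 pp1:2
Op 2: write(P1, v0, 143). refcount(pp0)=2>1 -> COPY to pp2. 3 ppages; refcounts: pp0:1 pp1:2 pp2:1
Op 3: write(P0, v0, 145). refcount(pp0)=1 -> write in place. 3 ppages; refcounts: pp0:1 pp1:2 pp2:1
Op 4: read(P1, v0) -> 143. No state change.
Op 5: write(P1, v0, 180). refcount(pp2)=1 -> write in place. 3 ppages; refcounts: pp0:1 pp1:2 pp2:1
Op 6: read(P0, v0) -> 145. No state change.
Op 7: write(P1, v1, 169). refcount(pp1)=2>1 -> COPY to pp3. 4 ppages; refcounts: pp0:1 pp1:1 pp2:1 pp3:1
Op 8: write(P1, v0, 101). refcount(pp2)=1 -> write in place. 4 ppages; refcounts: pp0:1 pp1:1 pp2:1 pp3:1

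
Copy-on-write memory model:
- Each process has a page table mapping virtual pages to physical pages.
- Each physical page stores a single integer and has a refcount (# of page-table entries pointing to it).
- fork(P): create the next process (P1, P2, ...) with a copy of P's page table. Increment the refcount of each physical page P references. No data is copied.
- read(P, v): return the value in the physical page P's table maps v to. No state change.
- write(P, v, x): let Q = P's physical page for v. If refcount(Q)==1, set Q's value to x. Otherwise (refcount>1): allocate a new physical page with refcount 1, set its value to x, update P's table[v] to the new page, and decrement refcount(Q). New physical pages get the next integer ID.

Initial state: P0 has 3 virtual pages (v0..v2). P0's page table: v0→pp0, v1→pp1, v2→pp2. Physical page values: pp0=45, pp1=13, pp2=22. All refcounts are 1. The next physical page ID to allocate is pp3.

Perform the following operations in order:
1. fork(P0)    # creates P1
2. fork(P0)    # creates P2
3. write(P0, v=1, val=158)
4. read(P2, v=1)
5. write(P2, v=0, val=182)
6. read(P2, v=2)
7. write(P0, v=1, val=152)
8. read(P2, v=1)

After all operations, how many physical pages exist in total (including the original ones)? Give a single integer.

Op 1: fork(P0) -> P1. 3 ppages; refcounts: pp0:2 pp1:2 pp2:2
Op 2: fork(P0) -> P2. 3 ppages; refcounts: pp0:3 pp1:3 pp2:3
Op 3: write(P0, v1, 158). refcount(pp1)=3>1 -> COPY to pp3. 4 ppages; refcounts: pp0:3 pp1:2 pp2:3 pp3:1
Op 4: read(P2, v1) -> 13. No state change.
Op 5: write(P2, v0, 182). refcount(pp0)=3>1 -> COPY to pp4. 5 ppages; refcounts: pp0:2 pp1:2 pp2:3 pp3:1 pp4:1
Op 6: read(P2, v2) -> 22. No state change.
Op 7: write(P0, v1, 152). refcount(pp3)=1 -> write in place. 5 ppages; refcounts: pp0:2 pp1:2 pp2:3 pp3:1 pp4:1
Op 8: read(P2, v1) -> 13. No state change.

Answer: 5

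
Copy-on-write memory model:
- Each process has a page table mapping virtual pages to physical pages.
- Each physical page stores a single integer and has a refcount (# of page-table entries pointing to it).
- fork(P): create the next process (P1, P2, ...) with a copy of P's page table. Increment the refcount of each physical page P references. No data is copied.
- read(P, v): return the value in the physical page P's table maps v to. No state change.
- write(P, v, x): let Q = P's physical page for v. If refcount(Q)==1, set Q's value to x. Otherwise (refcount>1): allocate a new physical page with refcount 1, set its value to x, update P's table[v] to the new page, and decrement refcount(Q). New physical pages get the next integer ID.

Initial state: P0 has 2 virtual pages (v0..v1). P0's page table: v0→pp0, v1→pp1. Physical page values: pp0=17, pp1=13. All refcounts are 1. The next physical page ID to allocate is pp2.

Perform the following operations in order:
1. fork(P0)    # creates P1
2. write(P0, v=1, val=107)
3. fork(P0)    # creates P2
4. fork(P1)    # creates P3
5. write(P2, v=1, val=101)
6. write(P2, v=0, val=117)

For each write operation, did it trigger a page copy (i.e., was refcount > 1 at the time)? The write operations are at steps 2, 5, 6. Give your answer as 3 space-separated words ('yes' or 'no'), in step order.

Op 1: fork(P0) -> P1. 2 ppages; refcounts: pp0:2 pp1:2
Op 2: write(P0, v1, 107). refcount(pp1)=2>1 -> COPY to pp2. 3 ppages; refcounts: pp0:2 pp1:1 pp2:1
Op 3: fork(P0) -> P2. 3 ppages; refcounts: pp0:3 pp1:1 pp2:2
Op 4: fork(P1) -> P3. 3 ppages; refcounts: pp0:4 pp1:2 pp2:2
Op 5: write(P2, v1, 101). refcount(pp2)=2>1 -> COPY to pp3. 4 ppages; refcounts: pp0:4 pp1:2 pp2:1 pp3:1
Op 6: write(P2, v0, 117). refcount(pp0)=4>1 -> COPY to pp4. 5 ppages; refcounts: pp0:3 pp1:2 pp2:1 pp3:1 pp4:1

yes yes yes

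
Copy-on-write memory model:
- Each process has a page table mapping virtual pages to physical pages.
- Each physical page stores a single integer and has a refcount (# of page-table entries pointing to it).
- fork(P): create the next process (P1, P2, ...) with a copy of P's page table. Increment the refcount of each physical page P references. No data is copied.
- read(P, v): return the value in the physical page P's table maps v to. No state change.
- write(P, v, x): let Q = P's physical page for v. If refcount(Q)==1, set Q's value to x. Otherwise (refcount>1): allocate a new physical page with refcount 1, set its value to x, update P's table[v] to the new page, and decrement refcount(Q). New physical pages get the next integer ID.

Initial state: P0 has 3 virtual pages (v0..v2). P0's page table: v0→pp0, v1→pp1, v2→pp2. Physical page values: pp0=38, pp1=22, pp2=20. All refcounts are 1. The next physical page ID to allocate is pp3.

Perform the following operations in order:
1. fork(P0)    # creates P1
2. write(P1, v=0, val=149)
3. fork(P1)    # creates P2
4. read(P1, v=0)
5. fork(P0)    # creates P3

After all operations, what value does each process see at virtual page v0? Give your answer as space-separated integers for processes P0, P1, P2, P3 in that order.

Op 1: fork(P0) -> P1. 3 ppages; refcounts: pp0:2 pp1:2 pp2:2
Op 2: write(P1, v0, 149). refcount(pp0)=2>1 -> COPY to pp3. 4 ppages; refcounts: pp0:1 pp1:2 pp2:2 pp3:1
Op 3: fork(P1) -> P2. 4 ppages; refcounts: pp0:1 pp1:3 pp2:3 pp3:2
Op 4: read(P1, v0) -> 149. No state change.
Op 5: fork(P0) -> P3. 4 ppages; refcounts: pp0:2 pp1:4 pp2:4 pp3:2
P0: v0 -> pp0 = 38
P1: v0 -> pp3 = 149
P2: v0 -> pp3 = 149
P3: v0 -> pp0 = 38

Answer: 38 149 149 38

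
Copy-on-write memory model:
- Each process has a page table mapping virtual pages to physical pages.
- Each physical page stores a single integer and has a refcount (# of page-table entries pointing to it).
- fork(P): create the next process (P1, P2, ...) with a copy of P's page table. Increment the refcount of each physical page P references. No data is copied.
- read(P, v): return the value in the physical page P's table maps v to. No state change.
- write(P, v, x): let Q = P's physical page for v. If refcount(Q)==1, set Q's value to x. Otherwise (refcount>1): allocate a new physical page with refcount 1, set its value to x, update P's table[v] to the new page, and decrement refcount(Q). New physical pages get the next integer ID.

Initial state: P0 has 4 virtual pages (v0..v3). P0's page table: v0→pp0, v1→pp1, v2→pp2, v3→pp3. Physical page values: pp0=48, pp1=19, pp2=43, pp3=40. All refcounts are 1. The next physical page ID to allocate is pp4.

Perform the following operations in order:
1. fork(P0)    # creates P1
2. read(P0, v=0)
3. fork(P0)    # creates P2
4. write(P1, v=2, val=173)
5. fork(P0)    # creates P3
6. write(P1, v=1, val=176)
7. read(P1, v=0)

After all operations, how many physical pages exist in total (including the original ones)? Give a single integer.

Op 1: fork(P0) -> P1. 4 ppages; refcounts: pp0:2 pp1:2 pp2:2 pp3:2
Op 2: read(P0, v0) -> 48. No state change.
Op 3: fork(P0) -> P2. 4 ppages; refcounts: pp0:3 pp1:3 pp2:3 pp3:3
Op 4: write(P1, v2, 173). refcount(pp2)=3>1 -> COPY to pp4. 5 ppages; refcounts: pp0:3 pp1:3 pp2:2 pp3:3 pp4:1
Op 5: fork(P0) -> P3. 5 ppages; refcounts: pp0:4 pp1:4 pp2:3 pp3:4 pp4:1
Op 6: write(P1, v1, 176). refcount(pp1)=4>1 -> COPY to pp5. 6 ppages; refcounts: pp0:4 pp1:3 pp2:3 pp3:4 pp4:1 pp5:1
Op 7: read(P1, v0) -> 48. No state change.

Answer: 6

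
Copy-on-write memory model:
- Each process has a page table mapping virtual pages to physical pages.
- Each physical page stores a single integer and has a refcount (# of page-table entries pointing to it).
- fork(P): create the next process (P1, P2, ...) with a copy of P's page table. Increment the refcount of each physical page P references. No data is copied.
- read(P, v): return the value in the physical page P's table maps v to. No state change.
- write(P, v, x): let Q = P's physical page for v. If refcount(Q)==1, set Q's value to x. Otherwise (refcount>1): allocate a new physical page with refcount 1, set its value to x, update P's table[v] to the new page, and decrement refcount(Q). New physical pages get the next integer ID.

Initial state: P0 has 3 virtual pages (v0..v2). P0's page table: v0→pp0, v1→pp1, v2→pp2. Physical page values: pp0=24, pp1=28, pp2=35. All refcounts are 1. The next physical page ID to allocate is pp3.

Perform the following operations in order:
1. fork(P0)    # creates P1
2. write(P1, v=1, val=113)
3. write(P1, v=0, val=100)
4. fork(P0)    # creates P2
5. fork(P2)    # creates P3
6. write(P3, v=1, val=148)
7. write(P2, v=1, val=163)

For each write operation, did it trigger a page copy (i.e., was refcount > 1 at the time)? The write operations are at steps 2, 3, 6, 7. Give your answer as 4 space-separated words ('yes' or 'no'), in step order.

Op 1: fork(P0) -> P1. 3 ppages; refcounts: pp0:2 pp1:2 pp2:2
Op 2: write(P1, v1, 113). refcount(pp1)=2>1 -> COPY to pp3. 4 ppages; refcounts: pp0:2 pp1:1 pp2:2 pp3:1
Op 3: write(P1, v0, 100). refcount(pp0)=2>1 -> COPY to pp4. 5 ppages; refcounts: pp0:1 pp1:1 pp2:2 pp3:1 pp4:1
Op 4: fork(P0) -> P2. 5 ppages; refcounts: pp0:2 pp1:2 pp2:3 pp3:1 pp4:1
Op 5: fork(P2) -> P3. 5 ppages; refcounts: pp0:3 pp1:3 pp2:4 pp3:1 pp4:1
Op 6: write(P3, v1, 148). refcount(pp1)=3>1 -> COPY to pp5. 6 ppages; refcounts: pp0:3 pp1:2 pp2:4 pp3:1 pp4:1 pp5:1
Op 7: write(P2, v1, 163). refcount(pp1)=2>1 -> COPY to pp6. 7 ppages; refcounts: pp0:3 pp1:1 pp2:4 pp3:1 pp4:1 pp5:1 pp6:1

yes yes yes yes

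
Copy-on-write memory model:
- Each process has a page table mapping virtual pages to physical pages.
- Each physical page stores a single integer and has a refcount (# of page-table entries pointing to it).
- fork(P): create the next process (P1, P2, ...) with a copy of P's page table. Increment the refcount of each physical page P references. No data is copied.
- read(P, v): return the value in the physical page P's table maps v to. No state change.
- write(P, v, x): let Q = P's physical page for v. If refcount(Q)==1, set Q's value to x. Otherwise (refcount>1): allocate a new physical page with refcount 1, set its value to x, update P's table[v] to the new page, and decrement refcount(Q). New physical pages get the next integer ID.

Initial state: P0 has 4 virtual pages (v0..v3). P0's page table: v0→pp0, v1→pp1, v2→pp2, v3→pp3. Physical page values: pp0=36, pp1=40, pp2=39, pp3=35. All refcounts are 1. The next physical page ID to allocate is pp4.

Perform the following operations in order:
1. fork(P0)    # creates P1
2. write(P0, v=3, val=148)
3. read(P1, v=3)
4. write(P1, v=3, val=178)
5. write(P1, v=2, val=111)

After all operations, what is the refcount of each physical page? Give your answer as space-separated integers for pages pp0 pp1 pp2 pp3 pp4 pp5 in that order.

Op 1: fork(P0) -> P1. 4 ppages; refcounts: pp0:2 pp1:2 pp2:2 pp3:2
Op 2: write(P0, v3, 148). refcount(pp3)=2>1 -> COPY to pp4. 5 ppages; refcounts: pp0:2 pp1:2 pp2:2 pp3:1 pp4:1
Op 3: read(P1, v3) -> 35. No state change.
Op 4: write(P1, v3, 178). refcount(pp3)=1 -> write in place. 5 ppages; refcounts: pp0:2 pp1:2 pp2:2 pp3:1 pp4:1
Op 5: write(P1, v2, 111). refcount(pp2)=2>1 -> COPY to pp5. 6 ppages; refcounts: pp0:2 pp1:2 pp2:1 pp3:1 pp4:1 pp5:1

Answer: 2 2 1 1 1 1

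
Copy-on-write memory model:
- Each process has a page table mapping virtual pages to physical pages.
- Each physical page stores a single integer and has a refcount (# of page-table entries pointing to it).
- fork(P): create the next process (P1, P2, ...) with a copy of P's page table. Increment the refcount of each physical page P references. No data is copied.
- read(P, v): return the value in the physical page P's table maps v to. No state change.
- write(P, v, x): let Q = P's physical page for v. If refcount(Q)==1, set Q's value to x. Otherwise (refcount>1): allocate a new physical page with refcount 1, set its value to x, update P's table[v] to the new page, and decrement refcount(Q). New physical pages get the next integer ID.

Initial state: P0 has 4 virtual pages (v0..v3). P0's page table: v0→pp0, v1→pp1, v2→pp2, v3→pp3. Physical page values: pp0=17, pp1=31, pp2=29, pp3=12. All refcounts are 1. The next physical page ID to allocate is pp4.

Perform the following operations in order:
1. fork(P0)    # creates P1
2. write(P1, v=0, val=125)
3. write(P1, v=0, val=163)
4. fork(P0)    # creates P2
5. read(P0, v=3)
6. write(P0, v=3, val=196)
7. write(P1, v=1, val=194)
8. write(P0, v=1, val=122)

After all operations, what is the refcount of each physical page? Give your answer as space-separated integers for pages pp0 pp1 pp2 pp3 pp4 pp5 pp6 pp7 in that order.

Answer: 2 1 3 2 1 1 1 1

Derivation:
Op 1: fork(P0) -> P1. 4 ppages; refcounts: pp0:2 pp1:2 pp2:2 pp3:2
Op 2: write(P1, v0, 125). refcount(pp0)=2>1 -> COPY to pp4. 5 ppages; refcounts: pp0:1 pp1:2 pp2:2 pp3:2 pp4:1
Op 3: write(P1, v0, 163). refcount(pp4)=1 -> write in place. 5 ppages; refcounts: pp0:1 pp1:2 pp2:2 pp3:2 pp4:1
Op 4: fork(P0) -> P2. 5 ppages; refcounts: pp0:2 pp1:3 pp2:3 pp3:3 pp4:1
Op 5: read(P0, v3) -> 12. No state change.
Op 6: write(P0, v3, 196). refcount(pp3)=3>1 -> COPY to pp5. 6 ppages; refcounts: pp0:2 pp1:3 pp2:3 pp3:2 pp4:1 pp5:1
Op 7: write(P1, v1, 194). refcount(pp1)=3>1 -> COPY to pp6. 7 ppages; refcounts: pp0:2 pp1:2 pp2:3 pp3:2 pp4:1 pp5:1 pp6:1
Op 8: write(P0, v1, 122). refcount(pp1)=2>1 -> COPY to pp7. 8 ppages; refcounts: pp0:2 pp1:1 pp2:3 pp3:2 pp4:1 pp5:1 pp6:1 pp7:1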